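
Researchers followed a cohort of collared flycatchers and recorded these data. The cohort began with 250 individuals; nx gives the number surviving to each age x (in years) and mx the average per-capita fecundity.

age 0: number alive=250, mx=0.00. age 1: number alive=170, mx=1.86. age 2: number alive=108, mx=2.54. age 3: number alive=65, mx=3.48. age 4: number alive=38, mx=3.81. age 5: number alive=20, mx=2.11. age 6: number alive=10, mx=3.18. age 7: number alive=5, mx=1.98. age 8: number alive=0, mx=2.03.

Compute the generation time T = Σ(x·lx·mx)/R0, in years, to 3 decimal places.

lx = nx/n0 = nx/250: 1, 0.68, 0.432, 0.26, 0.152, 0.08, 0.04, 0.02, 0
lx·mx: 0, 1.2648, 1.09728, 0.9048, 0.57912, 0.1688, 0.1272, 0.0396, 0 → R0 = 4.1816
x·lx·mx: 0, 1.2648, 2.19456, 2.7144, 2.31648, 0.844, 0.7632, 0.2772, 0 → Σ = 10.37464
T = 10.37464 / 4.1816 = 2.481022… → 2.481

2.481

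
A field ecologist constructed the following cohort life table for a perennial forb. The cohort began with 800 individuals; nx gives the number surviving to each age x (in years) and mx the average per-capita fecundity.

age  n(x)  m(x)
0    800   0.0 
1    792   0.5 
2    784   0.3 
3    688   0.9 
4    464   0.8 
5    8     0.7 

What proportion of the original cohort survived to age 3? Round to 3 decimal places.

l_3 = n_3/n_0 = 688/800 = 0.86 → 0.860

0.860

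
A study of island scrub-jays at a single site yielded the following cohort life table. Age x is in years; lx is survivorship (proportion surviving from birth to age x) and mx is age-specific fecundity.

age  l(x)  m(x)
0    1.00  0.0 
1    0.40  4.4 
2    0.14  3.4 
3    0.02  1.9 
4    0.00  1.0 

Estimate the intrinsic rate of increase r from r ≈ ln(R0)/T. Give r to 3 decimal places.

0.661

R0 = Σ lx·mx = 0 + 1.76 + 0.476 + 0.038 + 0 = 2.274
Σ x·lx·mx = 2.826; T = 2.826/2.274 = 1.24274…
r ≈ ln(R0)/T = ln(2.274)/1.24274… = 0.66107… → 0.661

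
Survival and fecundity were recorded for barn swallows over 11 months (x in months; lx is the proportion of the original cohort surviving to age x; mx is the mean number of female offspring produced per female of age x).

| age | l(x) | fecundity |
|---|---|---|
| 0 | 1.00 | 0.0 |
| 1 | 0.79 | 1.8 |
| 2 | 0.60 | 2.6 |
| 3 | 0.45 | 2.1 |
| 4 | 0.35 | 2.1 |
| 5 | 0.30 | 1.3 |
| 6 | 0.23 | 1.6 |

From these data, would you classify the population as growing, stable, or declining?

growing

R0 = Σ lx·mx = 0 + 1.422 + 1.56 + 0.945 + 0.735 + 0.39 + 0.368 = 5.42
R0 > 1, so the population is growing.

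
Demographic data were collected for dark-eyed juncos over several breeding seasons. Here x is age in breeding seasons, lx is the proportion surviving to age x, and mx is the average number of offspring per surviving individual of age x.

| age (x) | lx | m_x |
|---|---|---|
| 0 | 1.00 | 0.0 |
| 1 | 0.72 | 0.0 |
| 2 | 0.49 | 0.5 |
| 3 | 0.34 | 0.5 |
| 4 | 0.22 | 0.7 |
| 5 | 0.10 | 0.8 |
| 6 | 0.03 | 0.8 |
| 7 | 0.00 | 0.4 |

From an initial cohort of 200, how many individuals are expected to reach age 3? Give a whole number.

Expected survivors = N0 · l_3 = 200 × 0.34 = 68 → 68

68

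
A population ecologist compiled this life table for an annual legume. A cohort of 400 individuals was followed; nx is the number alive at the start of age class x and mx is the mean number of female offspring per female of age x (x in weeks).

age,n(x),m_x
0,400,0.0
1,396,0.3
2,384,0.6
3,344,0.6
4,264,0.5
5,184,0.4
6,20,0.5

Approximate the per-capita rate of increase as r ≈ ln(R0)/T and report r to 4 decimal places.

0.2350

lx = nx/n0 = nx/400: 1, 0.99, 0.96, 0.86, 0.66, 0.46, 0.05
R0 = Σ lx·mx = 0 + 0.297 + 0.576 + 0.516 + 0.33 + 0.184 + 0.025 = 1.928
Σ x·lx·mx = 5.387; T = 5.387/1.928 = 2.79409…
r ≈ ln(R0)/T = ln(1.928)/2.79409… = 0.234954… → 0.2350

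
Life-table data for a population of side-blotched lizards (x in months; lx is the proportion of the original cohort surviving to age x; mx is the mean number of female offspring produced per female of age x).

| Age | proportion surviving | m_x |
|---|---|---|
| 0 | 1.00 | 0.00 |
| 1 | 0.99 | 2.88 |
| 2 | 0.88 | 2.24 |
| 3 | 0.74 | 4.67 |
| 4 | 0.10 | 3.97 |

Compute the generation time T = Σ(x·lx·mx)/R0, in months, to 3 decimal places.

lx·mx: 0, 2.8512, 1.9712, 3.4558, 0.397 → R0 = 8.6752
x·lx·mx: 0, 2.8512, 3.9424, 10.3674, 1.588 → Σ = 18.749
T = 18.749 / 8.6752 = 2.161218… → 2.161

2.161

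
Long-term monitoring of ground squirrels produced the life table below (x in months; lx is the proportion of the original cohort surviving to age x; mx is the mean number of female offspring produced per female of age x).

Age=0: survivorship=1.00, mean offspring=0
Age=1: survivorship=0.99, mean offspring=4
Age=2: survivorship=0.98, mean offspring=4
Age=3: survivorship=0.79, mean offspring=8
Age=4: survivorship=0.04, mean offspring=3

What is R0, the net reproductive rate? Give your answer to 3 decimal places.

lx·mx by age: 0, 3.96, 3.92, 6.32, 0.12
R0 = Σ lx·mx = 14.32 → 14.320

14.320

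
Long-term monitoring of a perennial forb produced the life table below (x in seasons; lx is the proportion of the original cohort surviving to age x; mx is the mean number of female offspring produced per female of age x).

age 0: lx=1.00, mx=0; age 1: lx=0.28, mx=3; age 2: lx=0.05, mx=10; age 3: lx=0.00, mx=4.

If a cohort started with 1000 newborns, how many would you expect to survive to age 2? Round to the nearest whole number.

50

Expected survivors = N0 · l_2 = 1000 × 0.05 = 50 → 50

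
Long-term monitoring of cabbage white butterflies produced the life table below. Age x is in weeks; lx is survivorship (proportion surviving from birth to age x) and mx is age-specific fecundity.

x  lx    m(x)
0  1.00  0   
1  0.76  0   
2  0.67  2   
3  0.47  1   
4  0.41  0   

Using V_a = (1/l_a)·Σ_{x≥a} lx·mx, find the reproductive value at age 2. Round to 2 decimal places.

2.70

lx·mx for x ≥ 2: 1.34, 0.47, 0 → sum = 1.81
V_2 = 1.81 / l_2 = 1.81 / 0.67 = 2.701493… → 2.70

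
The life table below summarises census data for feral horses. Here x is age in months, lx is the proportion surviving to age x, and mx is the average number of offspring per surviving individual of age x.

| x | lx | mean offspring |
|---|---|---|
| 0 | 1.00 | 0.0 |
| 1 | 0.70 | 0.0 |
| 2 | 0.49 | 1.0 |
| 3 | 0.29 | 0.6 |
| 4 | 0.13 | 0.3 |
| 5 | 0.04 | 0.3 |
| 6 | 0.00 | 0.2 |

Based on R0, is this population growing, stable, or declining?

R0 = Σ lx·mx = 0 + 0 + 0.49 + 0.174 + 0.039 + 0.012 + 0 = 0.715
R0 < 1, so the population is declining.

declining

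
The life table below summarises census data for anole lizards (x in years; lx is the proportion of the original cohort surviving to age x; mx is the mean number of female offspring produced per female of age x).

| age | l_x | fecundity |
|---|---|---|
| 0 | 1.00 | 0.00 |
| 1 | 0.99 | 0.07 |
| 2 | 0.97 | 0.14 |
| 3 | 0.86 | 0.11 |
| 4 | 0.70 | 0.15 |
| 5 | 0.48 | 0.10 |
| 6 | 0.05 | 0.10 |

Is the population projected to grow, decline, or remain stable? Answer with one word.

declining

R0 = Σ lx·mx = 0 + 0.0693 + 0.1358 + 0.0946 + 0.105 + 0.048 + 0.005 = 0.4577
R0 < 1, so the population is declining.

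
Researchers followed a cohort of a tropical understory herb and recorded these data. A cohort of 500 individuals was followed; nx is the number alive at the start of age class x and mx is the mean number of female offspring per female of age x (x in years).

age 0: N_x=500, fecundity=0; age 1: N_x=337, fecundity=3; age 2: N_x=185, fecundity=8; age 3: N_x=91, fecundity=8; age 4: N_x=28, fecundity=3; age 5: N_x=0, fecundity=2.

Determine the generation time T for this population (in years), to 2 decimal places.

lx = nx/n0 = nx/500: 1, 0.674, 0.37, 0.182, 0.056, 0
lx·mx: 0, 2.022, 2.96, 1.456, 0.168, 0 → R0 = 6.606
x·lx·mx: 0, 2.022, 5.92, 4.368, 0.672, 0 → Σ = 12.982
T = 12.982 / 6.606 = 1.965183… → 1.97

1.97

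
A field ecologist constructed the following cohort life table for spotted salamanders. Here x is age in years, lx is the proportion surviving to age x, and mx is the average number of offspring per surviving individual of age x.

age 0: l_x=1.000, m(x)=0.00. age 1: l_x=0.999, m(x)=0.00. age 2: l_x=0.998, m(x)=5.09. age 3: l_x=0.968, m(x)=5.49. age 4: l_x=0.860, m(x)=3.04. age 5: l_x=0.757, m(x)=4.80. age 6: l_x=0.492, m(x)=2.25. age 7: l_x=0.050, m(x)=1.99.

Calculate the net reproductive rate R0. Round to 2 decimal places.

17.85

lx·mx by age: 0, 0, 5.07982, 5.31432, 2.6144, 3.6336, 1.107, 0.0995
R0 = Σ lx·mx = 17.84864 → 17.85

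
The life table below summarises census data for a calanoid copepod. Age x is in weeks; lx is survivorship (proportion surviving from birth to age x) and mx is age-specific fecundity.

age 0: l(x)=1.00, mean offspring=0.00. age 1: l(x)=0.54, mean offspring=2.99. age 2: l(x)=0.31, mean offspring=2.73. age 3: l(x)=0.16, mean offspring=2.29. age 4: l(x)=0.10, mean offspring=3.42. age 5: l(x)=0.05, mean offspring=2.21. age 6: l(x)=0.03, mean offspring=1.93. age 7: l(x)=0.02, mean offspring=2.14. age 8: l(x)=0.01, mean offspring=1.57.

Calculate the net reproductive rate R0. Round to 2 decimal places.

lx·mx by age: 0, 1.6146, 0.8463, 0.3664, 0.342, 0.1105, 0.0579, 0.0428, 0.0157
R0 = Σ lx·mx = 3.3962 → 3.40

3.40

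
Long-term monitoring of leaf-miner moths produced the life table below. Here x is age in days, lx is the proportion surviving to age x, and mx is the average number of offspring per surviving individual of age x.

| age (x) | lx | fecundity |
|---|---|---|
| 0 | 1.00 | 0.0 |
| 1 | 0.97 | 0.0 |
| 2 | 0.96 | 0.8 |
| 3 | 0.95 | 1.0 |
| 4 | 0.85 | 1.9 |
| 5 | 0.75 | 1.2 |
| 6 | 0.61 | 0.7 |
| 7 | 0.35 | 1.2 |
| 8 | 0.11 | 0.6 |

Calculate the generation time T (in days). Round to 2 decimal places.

4.15

lx·mx: 0, 0, 0.768, 0.95, 1.615, 0.9, 0.427, 0.42, 0.066 → R0 = 5.146
x·lx·mx: 0, 0, 1.536, 2.85, 6.46, 4.5, 2.562, 2.94, 0.528 → Σ = 21.376
T = 21.376 / 5.146 = 4.153906… → 4.15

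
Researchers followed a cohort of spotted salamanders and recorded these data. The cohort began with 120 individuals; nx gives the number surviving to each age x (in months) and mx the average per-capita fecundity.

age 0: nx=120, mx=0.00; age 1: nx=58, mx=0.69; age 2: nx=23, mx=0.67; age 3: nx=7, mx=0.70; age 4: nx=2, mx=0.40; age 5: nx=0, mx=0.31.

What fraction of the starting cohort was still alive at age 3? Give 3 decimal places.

0.058

l_3 = n_3/n_0 = 7/120 = 0.058333… → 0.058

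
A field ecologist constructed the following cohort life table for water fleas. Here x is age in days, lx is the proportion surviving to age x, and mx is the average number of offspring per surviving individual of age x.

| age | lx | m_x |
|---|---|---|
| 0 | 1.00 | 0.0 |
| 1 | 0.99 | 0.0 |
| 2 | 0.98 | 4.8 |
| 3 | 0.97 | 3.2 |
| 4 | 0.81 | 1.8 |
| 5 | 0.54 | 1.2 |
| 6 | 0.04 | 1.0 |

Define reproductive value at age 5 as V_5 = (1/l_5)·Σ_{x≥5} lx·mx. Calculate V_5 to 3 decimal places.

lx·mx for x ≥ 5: 0.648, 0.04 → sum = 0.688
V_5 = 0.688 / l_5 = 0.688 / 0.54 = 1.274074… → 1.274

1.274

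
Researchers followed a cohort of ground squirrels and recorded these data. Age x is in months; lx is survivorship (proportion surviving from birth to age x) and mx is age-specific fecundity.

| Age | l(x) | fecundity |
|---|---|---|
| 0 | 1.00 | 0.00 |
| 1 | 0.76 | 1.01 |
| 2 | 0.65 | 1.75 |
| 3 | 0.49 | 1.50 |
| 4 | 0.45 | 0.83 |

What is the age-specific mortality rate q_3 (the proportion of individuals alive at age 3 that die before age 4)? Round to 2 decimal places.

q_3 = (l_3 − l_4) / l_3 = (0.49 − 0.45) / 0.49
     = 0.04 / 0.49 = 0.081633… → 0.08

0.08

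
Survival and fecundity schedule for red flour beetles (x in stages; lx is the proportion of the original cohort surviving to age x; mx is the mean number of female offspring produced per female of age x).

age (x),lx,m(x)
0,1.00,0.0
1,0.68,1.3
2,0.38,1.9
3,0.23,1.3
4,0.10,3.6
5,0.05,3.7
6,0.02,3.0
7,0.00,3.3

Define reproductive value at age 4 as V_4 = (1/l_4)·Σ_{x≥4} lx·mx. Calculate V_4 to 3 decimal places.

lx·mx for x ≥ 4: 0.36, 0.185, 0.06, 0 → sum = 0.605
V_4 = 0.605 / l_4 = 0.605 / 0.1 = 6.05 → 6.050

6.050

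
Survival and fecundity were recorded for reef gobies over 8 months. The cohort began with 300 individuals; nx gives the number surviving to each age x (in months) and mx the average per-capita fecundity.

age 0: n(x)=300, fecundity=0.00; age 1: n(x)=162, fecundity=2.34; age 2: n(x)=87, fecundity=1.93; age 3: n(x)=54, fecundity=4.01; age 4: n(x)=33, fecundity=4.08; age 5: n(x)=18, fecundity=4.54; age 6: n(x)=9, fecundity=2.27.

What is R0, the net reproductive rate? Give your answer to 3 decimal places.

3.334

lx = nx/n0 = nx/300: 1, 0.54, 0.29, 0.18, 0.11, 0.06, 0.03
lx·mx by age: 0, 1.2636, 0.5597, 0.7218, 0.4488, 0.2724, 0.0681
R0 = Σ lx·mx = 3.3344 → 3.334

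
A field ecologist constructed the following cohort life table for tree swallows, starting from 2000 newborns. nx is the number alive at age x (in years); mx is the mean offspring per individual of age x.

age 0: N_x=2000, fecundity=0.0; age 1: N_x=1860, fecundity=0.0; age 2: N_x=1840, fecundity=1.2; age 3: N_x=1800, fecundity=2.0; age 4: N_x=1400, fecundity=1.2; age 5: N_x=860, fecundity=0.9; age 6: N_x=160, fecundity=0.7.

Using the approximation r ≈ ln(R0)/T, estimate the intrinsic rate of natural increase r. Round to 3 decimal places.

lx = nx/n0 = nx/2000: 1, 0.93, 0.92, 0.9, 0.7, 0.43, 0.08
R0 = Σ lx·mx = 0 + 0 + 1.104 + 1.8 + 0.84 + 0.387 + 0.056 = 4.187
Σ x·lx·mx = 13.239; T = 13.239/4.187 = 3.16193…
r ≈ ln(R0)/T = ln(4.187)/3.16193… = 0.45288… → 0.453

0.453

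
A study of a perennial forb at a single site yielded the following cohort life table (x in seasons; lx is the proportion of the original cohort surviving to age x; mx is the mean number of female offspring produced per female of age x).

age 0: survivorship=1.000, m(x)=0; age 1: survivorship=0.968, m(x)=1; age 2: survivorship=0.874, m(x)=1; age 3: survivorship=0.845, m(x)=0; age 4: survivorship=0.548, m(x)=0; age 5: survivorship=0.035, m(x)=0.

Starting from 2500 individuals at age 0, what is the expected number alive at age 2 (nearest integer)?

Expected survivors = N0 · l_2 = 2500 × 0.874 = 2185 → 2185

2185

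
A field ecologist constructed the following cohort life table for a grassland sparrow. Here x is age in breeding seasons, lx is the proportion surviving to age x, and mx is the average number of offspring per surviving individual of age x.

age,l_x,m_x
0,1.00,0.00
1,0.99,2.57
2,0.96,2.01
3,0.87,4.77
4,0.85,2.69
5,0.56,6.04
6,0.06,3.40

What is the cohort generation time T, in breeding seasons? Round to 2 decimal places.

lx·mx: 0, 2.5443, 1.9296, 4.1499, 2.2865, 3.3824, 0.204 → R0 = 14.4967
x·lx·mx: 0, 2.5443, 3.8592, 12.4497, 9.146, 16.912, 1.224 → Σ = 46.1352
T = 46.1352 / 14.4967 = 3.182462… → 3.18

3.18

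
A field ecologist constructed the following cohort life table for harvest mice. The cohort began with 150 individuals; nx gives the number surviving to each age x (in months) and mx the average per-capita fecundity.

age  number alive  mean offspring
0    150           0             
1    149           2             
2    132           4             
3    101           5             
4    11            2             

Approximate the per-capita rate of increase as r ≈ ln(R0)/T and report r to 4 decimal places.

1.0064

lx = nx/n0 = nx/150: 1, 0.99333…, 0.88, 0.67333…, 0.07333…
R0 = Σ lx·mx = 0 + 1.98667… + 3.52 + 3.36667… + 0.14667… = 9.02…
Σ x·lx·mx = 19.713333…; T = 19.713333…/9.02… = 2.18551…
r ≈ ln(R0)/T = ln(9.02…)/2.18551… = 1.006374… → 1.0064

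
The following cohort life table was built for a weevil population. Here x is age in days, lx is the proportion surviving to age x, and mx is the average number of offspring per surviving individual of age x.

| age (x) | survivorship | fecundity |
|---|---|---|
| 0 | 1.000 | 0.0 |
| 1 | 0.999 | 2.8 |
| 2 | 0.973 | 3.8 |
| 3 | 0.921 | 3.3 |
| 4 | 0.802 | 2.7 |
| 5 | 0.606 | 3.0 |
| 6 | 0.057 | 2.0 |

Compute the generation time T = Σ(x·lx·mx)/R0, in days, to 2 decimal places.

2.77

lx·mx: 0, 2.7972, 3.6974, 3.0393, 2.1654, 1.818, 0.114 → R0 = 13.6313
x·lx·mx: 0, 2.7972, 7.3948, 9.1179, 8.6616, 9.09, 0.684 → Σ = 37.7455
T = 37.7455 / 13.6313 = 2.769032… → 2.77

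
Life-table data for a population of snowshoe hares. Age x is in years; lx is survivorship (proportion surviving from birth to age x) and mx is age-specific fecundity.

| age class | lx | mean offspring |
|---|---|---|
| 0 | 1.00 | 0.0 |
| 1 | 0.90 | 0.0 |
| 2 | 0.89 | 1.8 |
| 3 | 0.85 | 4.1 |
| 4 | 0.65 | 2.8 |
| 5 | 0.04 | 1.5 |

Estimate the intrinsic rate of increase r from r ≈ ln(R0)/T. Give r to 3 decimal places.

0.637

R0 = Σ lx·mx = 0 + 0 + 1.602 + 3.485 + 1.82 + 0.06 = 6.967
Σ x·lx·mx = 21.239; T = 21.239/6.967 = 3.04851…
r ≈ ln(R0)/T = ln(6.967)/3.04851… = 0.63676… → 0.637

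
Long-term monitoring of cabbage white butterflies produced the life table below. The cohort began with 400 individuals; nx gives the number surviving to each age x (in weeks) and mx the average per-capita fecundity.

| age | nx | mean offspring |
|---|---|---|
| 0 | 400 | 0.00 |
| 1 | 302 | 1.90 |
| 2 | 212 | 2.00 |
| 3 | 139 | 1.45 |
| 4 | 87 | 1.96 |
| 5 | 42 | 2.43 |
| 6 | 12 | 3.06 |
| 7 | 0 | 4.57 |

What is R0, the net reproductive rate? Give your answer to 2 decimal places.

lx = nx/n0 = nx/400: 1, 0.755, 0.53, 0.3475, 0.2175, 0.105, 0.03, 0
lx·mx by age: 0, 1.4345, 1.06, 0.503875, 0.4263, 0.25515, 0.0918, 0
R0 = Σ lx·mx = 3.771625 → 3.77

3.77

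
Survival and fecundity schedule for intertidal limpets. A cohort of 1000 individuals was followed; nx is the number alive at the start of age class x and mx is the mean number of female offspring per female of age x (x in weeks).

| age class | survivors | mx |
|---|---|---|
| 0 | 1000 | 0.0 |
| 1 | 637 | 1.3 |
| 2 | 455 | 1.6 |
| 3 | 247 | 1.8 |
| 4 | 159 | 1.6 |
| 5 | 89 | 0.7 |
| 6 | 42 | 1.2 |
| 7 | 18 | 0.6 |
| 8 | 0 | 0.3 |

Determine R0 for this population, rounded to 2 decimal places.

2.38

lx = nx/n0 = nx/1000: 1, 0.637, 0.455, 0.247, 0.159, 0.089, 0.042, 0.018, 0
lx·mx by age: 0, 0.8281, 0.728, 0.4446, 0.2544, 0.0623, 0.0504, 0.0108, 0
R0 = Σ lx·mx = 2.3786 → 2.38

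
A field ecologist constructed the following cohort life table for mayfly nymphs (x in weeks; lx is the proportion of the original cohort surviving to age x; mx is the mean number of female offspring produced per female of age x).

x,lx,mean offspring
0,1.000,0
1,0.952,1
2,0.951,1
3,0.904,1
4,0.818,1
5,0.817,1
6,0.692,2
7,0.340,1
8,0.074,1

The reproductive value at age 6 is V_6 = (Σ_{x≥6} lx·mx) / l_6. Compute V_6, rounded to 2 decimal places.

lx·mx for x ≥ 6: 1.384, 0.34, 0.074 → sum = 1.798
V_6 = 1.798 / l_6 = 1.798 / 0.692 = 2.598266… → 2.60

2.60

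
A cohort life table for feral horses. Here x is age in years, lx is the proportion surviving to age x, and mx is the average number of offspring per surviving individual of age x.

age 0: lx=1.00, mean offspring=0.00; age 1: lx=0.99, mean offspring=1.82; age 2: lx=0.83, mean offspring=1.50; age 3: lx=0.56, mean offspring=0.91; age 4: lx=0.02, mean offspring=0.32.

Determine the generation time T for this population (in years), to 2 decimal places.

1.64

lx·mx: 0, 1.8018, 1.245, 0.5096, 0.0064 → R0 = 3.5628
x·lx·mx: 0, 1.8018, 2.49, 1.5288, 0.0256 → Σ = 5.8462
T = 5.8462 / 3.5628 = 1.6409… → 1.64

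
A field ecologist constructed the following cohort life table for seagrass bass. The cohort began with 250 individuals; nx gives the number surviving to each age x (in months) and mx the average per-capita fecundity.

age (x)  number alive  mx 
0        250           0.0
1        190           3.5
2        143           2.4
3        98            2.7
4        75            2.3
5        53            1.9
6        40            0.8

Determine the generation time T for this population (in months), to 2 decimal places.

2.24

lx = nx/n0 = nx/250: 1, 0.76, 0.572, 0.392, 0.3, 0.212, 0.16
lx·mx: 0, 2.66, 1.3728, 1.0584, 0.69, 0.4028, 0.128 → R0 = 6.312
x·lx·mx: 0, 2.66, 2.7456, 3.1752, 2.76, 2.014, 0.768 → Σ = 14.1228
T = 14.1228 / 6.312 = 2.237452… → 2.24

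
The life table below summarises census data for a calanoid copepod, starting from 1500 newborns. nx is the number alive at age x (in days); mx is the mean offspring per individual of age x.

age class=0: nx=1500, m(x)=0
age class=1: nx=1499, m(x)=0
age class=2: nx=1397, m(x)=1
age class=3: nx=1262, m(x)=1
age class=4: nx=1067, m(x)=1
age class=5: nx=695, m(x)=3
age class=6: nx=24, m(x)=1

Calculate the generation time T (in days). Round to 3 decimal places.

lx = nx/n0 = nx/1500: 1, 0.99933…, 0.93133…, 0.84133…, 0.71133…, 0.46333…, 0.016
lx·mx: 0, 0, 0.931333…, 0.841333…, 0.711333…, 1.39…, 0.016 → R0 = 3.89…
x·lx·mx: 0, 0, 1.862667…, 2.524…, 2.845333…, 6.95…, 0.096 → Σ = 14.278…
T = 14.278… / 3.89… = 3.670437… → 3.670

3.670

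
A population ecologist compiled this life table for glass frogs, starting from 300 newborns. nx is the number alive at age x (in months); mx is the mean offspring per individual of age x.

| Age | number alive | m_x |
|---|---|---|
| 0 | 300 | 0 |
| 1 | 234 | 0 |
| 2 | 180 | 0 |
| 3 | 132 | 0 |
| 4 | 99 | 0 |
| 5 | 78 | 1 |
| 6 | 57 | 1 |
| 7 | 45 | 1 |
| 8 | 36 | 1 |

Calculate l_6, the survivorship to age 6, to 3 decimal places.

0.190

l_6 = n_6/n_0 = 57/300 = 0.19 → 0.190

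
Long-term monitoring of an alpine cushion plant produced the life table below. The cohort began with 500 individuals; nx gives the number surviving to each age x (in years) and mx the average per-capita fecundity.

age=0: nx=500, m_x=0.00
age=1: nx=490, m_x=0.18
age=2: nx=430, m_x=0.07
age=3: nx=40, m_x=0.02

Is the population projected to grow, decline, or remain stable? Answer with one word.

declining

lx = nx/n0 = nx/500: 1, 0.98, 0.86, 0.08
R0 = Σ lx·mx = 0 + 0.1764 + 0.0602 + 0.0016 = 0.2382
R0 < 1, so the population is declining.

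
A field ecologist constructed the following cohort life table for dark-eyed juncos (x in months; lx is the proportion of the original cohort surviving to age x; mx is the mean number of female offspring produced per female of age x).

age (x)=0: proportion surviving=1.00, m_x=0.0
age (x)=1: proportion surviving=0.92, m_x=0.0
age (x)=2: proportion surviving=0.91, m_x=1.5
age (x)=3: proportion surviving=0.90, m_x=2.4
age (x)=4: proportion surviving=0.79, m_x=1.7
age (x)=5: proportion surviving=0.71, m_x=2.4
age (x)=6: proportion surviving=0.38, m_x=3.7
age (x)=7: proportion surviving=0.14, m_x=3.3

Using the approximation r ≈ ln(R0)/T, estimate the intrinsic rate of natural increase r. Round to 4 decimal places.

R0 = Σ lx·mx = 0 + 0 + 1.365 + 2.16 + 1.343 + 1.704 + 1.406 + 0.462 = 8.44
Σ x·lx·mx = 34.772; T = 34.772/8.44 = 4.11991…
r ≈ ln(R0)/T = ln(8.44)/4.11991… = 0.517726… → 0.5177

0.5177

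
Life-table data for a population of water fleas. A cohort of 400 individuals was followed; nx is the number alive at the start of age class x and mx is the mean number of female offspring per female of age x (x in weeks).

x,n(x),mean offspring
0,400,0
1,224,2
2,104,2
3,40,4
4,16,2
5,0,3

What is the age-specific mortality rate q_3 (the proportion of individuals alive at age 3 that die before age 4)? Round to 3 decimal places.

lx = nx/n0 = nx/400: 1, 0.56, 0.26, 0.1, 0.04, 0
q_3 = (l_3 − l_4) / l_3 = (0.1 − 0.04) / 0.1
     = 0.06 / 0.1 = 0.6 → 0.600

0.600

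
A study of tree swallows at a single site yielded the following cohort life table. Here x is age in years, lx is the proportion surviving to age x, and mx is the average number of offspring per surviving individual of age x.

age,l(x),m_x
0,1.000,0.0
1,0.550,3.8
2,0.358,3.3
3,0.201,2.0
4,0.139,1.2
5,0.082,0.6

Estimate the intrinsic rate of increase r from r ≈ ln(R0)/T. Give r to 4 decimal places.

0.8038

R0 = Σ lx·mx = 0 + 2.09 + 1.1814 + 0.402 + 0.1668 + 0.0492 = 3.8894
Σ x·lx·mx = 6.572; T = 6.572/3.8894 = 1.68972…
r ≈ ln(R0)/T = ln(3.8894)/1.68972… = 0.803834… → 0.8038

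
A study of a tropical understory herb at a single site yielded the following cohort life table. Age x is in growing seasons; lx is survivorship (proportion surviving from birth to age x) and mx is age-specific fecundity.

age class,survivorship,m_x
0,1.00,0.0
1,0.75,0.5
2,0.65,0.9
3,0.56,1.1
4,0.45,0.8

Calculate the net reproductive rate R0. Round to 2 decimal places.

lx·mx by age: 0, 0.375, 0.585, 0.616, 0.36
R0 = Σ lx·mx = 1.936 → 1.94

1.94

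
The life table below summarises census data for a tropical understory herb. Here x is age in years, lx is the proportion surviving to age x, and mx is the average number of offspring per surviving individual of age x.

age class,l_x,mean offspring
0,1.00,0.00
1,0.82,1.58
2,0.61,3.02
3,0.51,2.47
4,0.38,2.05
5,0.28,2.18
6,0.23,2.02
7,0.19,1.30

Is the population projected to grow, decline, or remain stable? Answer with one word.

R0 = Σ lx·mx = 0 + 1.2956 + 1.8422 + 1.2597 + 0.779 + 0.6104 + 0.4646 + 0.247 = 6.4985
R0 > 1, so the population is growing.

growing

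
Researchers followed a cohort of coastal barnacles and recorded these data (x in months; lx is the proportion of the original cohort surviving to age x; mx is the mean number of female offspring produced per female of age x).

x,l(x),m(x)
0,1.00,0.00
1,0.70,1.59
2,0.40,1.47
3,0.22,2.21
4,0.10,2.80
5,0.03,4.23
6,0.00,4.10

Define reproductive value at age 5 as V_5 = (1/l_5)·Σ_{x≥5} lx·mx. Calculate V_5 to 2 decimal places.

lx·mx for x ≥ 5: 0.1269, 0 → sum = 0.1269
V_5 = 0.1269 / l_5 = 0.1269 / 0.03 = 4.23 → 4.23

4.23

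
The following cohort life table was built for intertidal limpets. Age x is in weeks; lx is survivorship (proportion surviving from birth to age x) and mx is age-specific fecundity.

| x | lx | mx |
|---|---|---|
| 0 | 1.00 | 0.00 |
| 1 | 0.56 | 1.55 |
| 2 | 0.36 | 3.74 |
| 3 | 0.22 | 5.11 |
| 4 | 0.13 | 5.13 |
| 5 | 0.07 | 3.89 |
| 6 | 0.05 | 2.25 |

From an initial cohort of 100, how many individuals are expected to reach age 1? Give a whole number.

Expected survivors = N0 · l_1 = 100 × 0.56 = 56 → 56

56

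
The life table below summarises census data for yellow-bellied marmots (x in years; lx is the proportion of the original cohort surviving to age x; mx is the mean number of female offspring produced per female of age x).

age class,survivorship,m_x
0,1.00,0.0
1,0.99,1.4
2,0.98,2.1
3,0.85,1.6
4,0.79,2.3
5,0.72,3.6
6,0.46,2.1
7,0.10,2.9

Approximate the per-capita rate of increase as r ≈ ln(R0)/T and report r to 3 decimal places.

0.653

R0 = Σ lx·mx = 0 + 1.386 + 2.058 + 1.36 + 1.817 + 2.592 + 0.966 + 0.29 = 10.469
Σ x·lx·mx = 37.636; T = 37.636/10.469 = 3.59499…
r ≈ ln(R0)/T = ln(10.469)/3.59499… = 0.65325… → 0.653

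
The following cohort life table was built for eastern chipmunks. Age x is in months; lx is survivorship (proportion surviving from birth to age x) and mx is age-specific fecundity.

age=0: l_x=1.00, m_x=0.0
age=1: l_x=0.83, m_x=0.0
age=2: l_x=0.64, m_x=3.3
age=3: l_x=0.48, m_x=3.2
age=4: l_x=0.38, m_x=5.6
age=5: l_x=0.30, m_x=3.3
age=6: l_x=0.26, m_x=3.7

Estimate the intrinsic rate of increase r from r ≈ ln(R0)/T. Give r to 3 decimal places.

0.563

R0 = Σ lx·mx = 0 + 0 + 2.112 + 1.536 + 2.128 + 0.99 + 0.962 = 7.728
Σ x·lx·mx = 28.066; T = 28.066/7.728 = 3.63173…
r ≈ ln(R0)/T = ln(7.728)/3.63173… = 0.56305… → 0.563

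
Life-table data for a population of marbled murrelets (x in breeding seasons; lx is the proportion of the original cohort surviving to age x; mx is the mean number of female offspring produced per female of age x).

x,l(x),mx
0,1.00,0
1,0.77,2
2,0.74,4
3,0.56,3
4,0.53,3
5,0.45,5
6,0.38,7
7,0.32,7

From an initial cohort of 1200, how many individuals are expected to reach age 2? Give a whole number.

888

Expected survivors = N0 · l_2 = 1200 × 0.74 = 888 → 888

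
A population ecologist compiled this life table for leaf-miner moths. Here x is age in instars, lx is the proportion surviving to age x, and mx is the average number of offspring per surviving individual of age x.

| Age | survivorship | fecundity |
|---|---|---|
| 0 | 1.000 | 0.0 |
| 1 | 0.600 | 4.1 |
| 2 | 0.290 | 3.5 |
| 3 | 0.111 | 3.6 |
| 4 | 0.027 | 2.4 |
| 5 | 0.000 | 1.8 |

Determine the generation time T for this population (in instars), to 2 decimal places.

1.51

lx·mx: 0, 2.46, 1.015, 0.3996, 0.0648, 0 → R0 = 3.9394
x·lx·mx: 0, 2.46, 2.03, 1.1988, 0.2592, 0 → Σ = 5.948
T = 5.948 / 3.9394 = 1.509875… → 1.51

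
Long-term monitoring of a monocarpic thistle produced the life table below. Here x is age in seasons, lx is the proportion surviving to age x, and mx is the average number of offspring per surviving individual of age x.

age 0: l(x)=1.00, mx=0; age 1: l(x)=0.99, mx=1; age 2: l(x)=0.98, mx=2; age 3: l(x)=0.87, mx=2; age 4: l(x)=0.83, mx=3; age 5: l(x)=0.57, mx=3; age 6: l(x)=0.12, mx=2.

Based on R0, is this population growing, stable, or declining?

growing

R0 = Σ lx·mx = 0 + 0.99 + 1.96 + 1.74 + 2.49 + 1.71 + 0.24 = 9.13
R0 > 1, so the population is growing.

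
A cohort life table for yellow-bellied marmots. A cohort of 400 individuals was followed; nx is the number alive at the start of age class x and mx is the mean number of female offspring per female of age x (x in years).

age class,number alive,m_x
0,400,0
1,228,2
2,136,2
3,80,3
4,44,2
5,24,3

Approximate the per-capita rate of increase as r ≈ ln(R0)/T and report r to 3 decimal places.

0.481

lx = nx/n0 = nx/400: 1, 0.57, 0.34, 0.2, 0.11, 0.06
R0 = Σ lx·mx = 0 + 1.14 + 0.68 + 0.6 + 0.22 + 0.18 = 2.82
Σ x·lx·mx = 6.08; T = 6.08/2.82 = 2.15603…
r ≈ ln(R0)/T = ln(2.82)/2.15603… = 0.48085… → 0.481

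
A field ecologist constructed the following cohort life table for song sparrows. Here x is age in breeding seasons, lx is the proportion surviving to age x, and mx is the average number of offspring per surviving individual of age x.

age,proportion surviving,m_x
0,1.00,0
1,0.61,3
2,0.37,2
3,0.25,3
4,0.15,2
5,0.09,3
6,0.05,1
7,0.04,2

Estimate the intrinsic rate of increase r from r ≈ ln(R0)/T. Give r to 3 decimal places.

0.624

R0 = Σ lx·mx = 0 + 1.83 + 0.74 + 0.75 + 0.3 + 0.27 + 0.05 + 0.08 = 4.02
Σ x·lx·mx = 8.97; T = 8.97/4.02 = 2.23134…
r ≈ ln(R0)/T = ln(4.02)/2.23134… = 0.62352… → 0.624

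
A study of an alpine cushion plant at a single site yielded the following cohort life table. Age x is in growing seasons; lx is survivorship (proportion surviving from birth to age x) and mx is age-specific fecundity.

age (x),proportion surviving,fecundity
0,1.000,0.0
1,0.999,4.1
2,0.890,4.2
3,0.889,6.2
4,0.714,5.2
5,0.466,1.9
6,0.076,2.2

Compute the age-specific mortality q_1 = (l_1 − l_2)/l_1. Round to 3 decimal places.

0.109

q_1 = (l_1 − l_2) / l_1 = (0.999 − 0.89) / 0.999
     = 0.109 / 0.999 = 0.109109… → 0.109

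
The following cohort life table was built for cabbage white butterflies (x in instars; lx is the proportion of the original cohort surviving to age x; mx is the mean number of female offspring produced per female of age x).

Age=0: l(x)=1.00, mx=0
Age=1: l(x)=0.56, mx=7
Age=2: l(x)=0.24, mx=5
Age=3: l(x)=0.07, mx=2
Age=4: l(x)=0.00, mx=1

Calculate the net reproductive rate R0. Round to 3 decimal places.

5.260

lx·mx by age: 0, 3.92, 1.2, 0.14, 0
R0 = Σ lx·mx = 5.26 → 5.260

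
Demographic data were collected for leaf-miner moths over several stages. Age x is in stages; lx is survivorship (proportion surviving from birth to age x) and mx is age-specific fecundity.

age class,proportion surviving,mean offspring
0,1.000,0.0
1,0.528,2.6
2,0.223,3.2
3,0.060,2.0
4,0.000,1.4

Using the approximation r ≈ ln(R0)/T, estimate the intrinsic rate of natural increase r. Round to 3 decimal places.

0.553

R0 = Σ lx·mx = 0 + 1.3728 + 0.7136 + 0.12 + 0 = 2.2064
Σ x·lx·mx = 3.16; T = 3.16/2.2064 = 1.4322…
r ≈ ln(R0)/T = ln(2.2064)/1.4322… = 0.55255… → 0.553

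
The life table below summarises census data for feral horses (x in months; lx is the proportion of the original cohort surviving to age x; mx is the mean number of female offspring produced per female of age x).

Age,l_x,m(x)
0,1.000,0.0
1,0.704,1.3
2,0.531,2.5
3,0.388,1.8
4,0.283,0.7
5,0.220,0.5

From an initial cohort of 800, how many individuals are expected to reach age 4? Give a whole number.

226

Expected survivors = N0 · l_4 = 800 × 0.283 = 226.4 → 226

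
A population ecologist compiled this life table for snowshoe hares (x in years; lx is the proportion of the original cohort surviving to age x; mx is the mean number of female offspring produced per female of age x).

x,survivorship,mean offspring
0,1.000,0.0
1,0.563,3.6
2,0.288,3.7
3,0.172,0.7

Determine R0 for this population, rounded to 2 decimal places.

3.21

lx·mx by age: 0, 2.0268, 1.0656, 0.1204
R0 = Σ lx·mx = 3.2128 → 3.21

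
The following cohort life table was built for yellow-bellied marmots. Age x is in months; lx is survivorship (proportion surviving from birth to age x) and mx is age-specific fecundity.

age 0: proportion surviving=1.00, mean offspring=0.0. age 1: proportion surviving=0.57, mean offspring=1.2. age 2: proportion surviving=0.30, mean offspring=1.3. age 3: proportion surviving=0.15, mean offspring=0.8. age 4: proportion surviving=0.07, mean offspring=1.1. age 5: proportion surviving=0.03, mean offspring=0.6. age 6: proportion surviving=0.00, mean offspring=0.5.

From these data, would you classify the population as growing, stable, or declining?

R0 = Σ lx·mx = 0 + 0.684 + 0.39 + 0.12 + 0.077 + 0.018 + 0 = 1.289
R0 > 1, so the population is growing.

growing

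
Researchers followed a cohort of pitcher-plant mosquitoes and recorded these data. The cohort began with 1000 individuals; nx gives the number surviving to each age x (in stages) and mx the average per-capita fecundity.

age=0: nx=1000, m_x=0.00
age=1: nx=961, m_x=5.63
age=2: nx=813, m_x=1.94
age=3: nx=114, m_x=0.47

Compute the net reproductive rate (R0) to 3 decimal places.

lx = nx/n0 = nx/1000: 1, 0.961, 0.813, 0.114
lx·mx by age: 0, 5.41043, 1.57722, 0.05358
R0 = Σ lx·mx = 7.04123 → 7.041

7.041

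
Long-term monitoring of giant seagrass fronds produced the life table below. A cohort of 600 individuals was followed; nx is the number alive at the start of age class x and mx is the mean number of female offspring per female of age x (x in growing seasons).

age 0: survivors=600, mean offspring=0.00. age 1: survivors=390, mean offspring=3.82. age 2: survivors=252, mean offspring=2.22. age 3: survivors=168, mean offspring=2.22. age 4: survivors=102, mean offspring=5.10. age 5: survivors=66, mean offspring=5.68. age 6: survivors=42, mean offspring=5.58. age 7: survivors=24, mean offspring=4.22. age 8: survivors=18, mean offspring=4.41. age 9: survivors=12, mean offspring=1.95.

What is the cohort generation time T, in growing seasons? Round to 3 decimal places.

2.834

lx = nx/n0 = nx/600: 1, 0.65, 0.42, 0.28, 0.17, 0.11, 0.07, 0.04, 0.03, 0.02
lx·mx: 0, 2.483, 0.9324, 0.6216, 0.867, 0.6248, 0.3906, 0.1688, 0.1323, 0.039 → R0 = 6.2595
x·lx·mx: 0, 2.483, 1.8648, 1.8648, 3.468, 3.124, 2.3436, 1.1816, 1.0584, 0.351 → Σ = 17.7392
T = 17.7392 / 6.2595 = 2.833964… → 2.834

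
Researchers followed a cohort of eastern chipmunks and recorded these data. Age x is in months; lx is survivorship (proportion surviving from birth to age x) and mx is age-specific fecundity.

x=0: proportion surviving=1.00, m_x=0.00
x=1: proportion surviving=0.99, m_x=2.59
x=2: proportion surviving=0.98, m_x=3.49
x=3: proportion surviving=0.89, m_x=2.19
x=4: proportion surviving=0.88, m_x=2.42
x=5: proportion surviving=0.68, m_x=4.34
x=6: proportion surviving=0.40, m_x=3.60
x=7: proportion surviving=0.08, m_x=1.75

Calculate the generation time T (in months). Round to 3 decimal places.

3.299

lx·mx: 0, 2.5641, 3.4202, 1.9491, 2.1296, 2.9512, 1.44, 0.14 → R0 = 14.5942
x·lx·mx: 0, 2.5641, 6.8404, 5.8473, 8.5184, 14.756, 8.64, 0.98 → Σ = 48.1462
T = 48.1462 / 14.5942 = 3.298995… → 3.299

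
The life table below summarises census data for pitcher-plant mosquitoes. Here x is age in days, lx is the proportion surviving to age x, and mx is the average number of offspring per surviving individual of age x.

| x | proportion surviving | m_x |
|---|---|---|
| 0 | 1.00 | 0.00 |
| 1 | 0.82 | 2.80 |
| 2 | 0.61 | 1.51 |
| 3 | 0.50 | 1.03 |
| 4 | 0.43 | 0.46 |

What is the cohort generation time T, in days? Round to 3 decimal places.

lx·mx: 0, 2.296, 0.9211, 0.515, 0.1978 → R0 = 3.9299
x·lx·mx: 0, 2.296, 1.8422, 1.545, 0.7912 → Σ = 6.4744
T = 6.4744 / 3.9299 = 1.647472… → 1.647

1.647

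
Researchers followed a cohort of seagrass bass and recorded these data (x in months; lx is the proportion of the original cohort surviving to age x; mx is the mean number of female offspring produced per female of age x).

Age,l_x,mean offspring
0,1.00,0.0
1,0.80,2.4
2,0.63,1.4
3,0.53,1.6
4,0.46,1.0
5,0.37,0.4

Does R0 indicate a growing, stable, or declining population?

R0 = Σ lx·mx = 0 + 1.92 + 0.882 + 0.848 + 0.46 + 0.148 = 4.258
R0 > 1, so the population is growing.

growing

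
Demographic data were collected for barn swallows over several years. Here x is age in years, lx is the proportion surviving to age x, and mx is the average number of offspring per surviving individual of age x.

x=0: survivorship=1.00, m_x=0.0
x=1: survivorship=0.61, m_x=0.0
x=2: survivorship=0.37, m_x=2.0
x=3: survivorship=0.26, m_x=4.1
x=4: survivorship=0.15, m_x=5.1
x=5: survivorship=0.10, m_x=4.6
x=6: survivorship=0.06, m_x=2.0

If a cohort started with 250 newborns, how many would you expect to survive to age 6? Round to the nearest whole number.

15

Expected survivors = N0 · l_6 = 250 × 0.06 = 15 → 15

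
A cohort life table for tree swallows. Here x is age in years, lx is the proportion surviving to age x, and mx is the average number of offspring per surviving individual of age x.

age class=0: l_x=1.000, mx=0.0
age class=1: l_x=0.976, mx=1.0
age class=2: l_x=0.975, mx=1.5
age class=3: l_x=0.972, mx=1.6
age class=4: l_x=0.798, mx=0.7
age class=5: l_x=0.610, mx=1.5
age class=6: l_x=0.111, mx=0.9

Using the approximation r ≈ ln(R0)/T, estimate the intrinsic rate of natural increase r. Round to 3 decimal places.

R0 = Σ lx·mx = 0 + 0.976 + 1.4625 + 1.5552 + 0.5586 + 0.915 + 0.0999 = 5.5672
Σ x·lx·mx = 15.9754; T = 15.9754/5.5672 = 2.86956…
r ≈ ln(R0)/T = ln(5.5672)/2.86956… = 0.59831… → 0.598

0.598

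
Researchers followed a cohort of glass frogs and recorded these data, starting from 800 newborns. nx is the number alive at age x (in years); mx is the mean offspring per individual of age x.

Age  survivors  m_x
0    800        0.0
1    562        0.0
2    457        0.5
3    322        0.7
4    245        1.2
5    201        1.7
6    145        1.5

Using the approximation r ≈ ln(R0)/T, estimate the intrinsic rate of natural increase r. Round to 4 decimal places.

lx = nx/n0 = nx/800: 1, 0.7025, 0.57125, 0.4025, 0.30625, 0.25125, 0.18125
R0 = Σ lx·mx = 0 + 0 + 0.28563… + 0.28175 + 0.3675… + 0.42713… + 0.27188… = 1.633875
Σ x·lx·mx = 6.653375; T = 6.653375/1.633875 = 4.07214…
r ≈ ln(R0)/T = ln(1.633875)/4.07214… = 0.120564… → 0.1206

0.1206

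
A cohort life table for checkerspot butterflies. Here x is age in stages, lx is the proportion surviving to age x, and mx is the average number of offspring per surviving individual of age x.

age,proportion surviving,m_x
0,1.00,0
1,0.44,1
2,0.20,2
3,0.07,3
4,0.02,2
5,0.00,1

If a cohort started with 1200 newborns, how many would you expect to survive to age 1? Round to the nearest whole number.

Expected survivors = N0 · l_1 = 1200 × 0.44 = 528 → 528

528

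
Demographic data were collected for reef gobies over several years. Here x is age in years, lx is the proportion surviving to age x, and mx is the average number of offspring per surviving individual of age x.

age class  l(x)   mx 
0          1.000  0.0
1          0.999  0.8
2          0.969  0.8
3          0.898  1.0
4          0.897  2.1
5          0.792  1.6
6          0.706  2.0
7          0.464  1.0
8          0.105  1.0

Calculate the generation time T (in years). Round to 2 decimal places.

4.14

lx·mx: 0, 0.7992, 0.7752, 0.898, 1.8837, 1.2672, 1.412, 0.464, 0.105 → R0 = 7.6043
x·lx·mx: 0, 0.7992, 1.5504, 2.694, 7.5348, 6.336, 8.472, 3.248, 0.84 → Σ = 31.4744
T = 31.4744 / 7.6043 = 4.139027… → 4.14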